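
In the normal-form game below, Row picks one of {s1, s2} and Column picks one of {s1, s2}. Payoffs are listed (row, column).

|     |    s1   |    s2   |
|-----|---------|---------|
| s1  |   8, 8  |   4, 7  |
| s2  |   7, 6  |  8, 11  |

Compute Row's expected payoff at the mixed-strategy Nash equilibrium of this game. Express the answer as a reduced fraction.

36/5

Column mixes with probability q on s1, chosen so Row is indifferent: 8q + 4(1−q) = 7q + 8(1−q) gives q = 4/5.
Row's expected payoff (from either row, since indifferent) is 8·4/5 + 4·1/5 = 36/5.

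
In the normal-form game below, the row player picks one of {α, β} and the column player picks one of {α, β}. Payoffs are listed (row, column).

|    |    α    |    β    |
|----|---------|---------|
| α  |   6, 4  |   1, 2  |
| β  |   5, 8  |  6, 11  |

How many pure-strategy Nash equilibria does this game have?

Both α: the row player gets 6 (best alternative 5); the column player gets 4 (best alternative 2). Neither deviates — NE.
Both β: the row player gets 6 (best alternative 1); the column player gets 11 (best alternative 8). Neither deviates — NE.
(α, β) is not a NE: the row player would switch to β (6 > 1).
No other cell survives both best-response checks, so there are 2 pure NE.

2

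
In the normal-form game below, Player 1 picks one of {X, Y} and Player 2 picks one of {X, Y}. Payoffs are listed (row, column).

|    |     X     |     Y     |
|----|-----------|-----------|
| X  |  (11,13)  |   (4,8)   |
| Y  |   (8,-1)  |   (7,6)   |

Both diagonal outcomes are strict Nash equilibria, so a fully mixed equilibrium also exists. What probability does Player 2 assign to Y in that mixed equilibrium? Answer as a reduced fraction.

1/2

Player 2's mix q on X must make Player 1 indifferent between X and Y.
Player 1's payoff from X: 11q + 4(1−q). From Y: 8q + 7(1−q).
Set equal: 3q = 3(1−q) → q = 3/6 = 1/2.
Probability on Y is 1 − 1/2 = 1/2.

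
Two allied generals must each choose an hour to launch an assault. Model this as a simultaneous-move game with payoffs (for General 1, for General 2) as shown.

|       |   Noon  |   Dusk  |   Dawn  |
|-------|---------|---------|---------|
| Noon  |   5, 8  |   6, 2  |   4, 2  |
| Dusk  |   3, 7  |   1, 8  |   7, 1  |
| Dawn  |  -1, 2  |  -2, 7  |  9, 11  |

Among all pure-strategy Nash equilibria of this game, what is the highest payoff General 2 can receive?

11

Both Noon is a pure NE (General 1: 5 ≥ 3; General 2: 8 ≥ 2). General 2 gets 8.
Both Dawn is a pure NE (General 1: 9 ≥ 7; General 2: 11 ≥ 7). General 2 gets 11.
Every other cell has a profitable deviation for at least one player. Highest of {8, 11} is 11.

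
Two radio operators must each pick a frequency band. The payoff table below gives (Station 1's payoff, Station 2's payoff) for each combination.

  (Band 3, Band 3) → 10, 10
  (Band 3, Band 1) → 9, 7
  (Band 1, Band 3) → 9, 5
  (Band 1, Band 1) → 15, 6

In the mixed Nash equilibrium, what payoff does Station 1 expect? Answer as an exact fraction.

Station 2 mixes with probability q on Band 3, chosen so Station 1 is indifferent: 10q + 9(1−q) = 9q + 15(1−q) gives q = 6/7.
Station 1's expected payoff (from either row, since indifferent) is 10·6/7 + 9·1/7 = 69/7.

69/7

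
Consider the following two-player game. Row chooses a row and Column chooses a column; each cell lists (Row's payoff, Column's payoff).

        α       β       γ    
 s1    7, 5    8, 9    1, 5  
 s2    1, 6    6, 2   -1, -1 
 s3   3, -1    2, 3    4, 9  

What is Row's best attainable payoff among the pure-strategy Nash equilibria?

(s1, β) is a pure NE (Row: 8 ≥ 6; Column: 9 ≥ 5). Row gets 8.
(s3, γ) is a pure NE (Row: 4 ≥ 1; Column: 9 ≥ 3). Row gets 4.
Every other cell has a profitable deviation for at least one player. Highest of {8, 4} is 8.

8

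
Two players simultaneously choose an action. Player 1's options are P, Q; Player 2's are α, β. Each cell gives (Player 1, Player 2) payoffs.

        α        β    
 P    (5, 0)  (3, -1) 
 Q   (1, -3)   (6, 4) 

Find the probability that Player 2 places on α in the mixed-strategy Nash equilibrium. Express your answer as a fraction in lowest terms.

3/7

Player 2's mix q on α must make Player 1 indifferent between P and Q.
Player 1's payoff from P: 5q + 3(1−q). From Q: 1q + 6(1−q).
Set equal: 4q = 3(1−q) → q = 3/7.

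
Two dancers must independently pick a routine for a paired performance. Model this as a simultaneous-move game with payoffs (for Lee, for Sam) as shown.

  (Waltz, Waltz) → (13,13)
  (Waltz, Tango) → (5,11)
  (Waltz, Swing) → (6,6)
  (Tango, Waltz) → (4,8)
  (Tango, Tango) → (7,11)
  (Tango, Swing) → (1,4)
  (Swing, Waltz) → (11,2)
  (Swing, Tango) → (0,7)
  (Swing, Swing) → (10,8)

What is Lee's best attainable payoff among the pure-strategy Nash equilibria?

13

Both Waltz is a pure NE (Lee: 13 ≥ 11; Sam: 13 ≥ 11). Lee gets 13.
Both Tango is a pure NE (Lee: 7 ≥ 5; Sam: 11 ≥ 8). Lee gets 7.
Both Swing is a pure NE (Lee: 10 ≥ 6; Sam: 8 ≥ 7). Lee gets 10.
Every other cell has a profitable deviation for at least one player. Highest of {13, 7, 10} is 13.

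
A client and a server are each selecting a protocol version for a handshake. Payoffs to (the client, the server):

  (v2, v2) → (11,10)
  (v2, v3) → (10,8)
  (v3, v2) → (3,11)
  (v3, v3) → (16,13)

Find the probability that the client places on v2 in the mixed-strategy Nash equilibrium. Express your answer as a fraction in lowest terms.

The client's mix p on v2 must make the server indifferent between v2 and v3.
The server's payoff from v2: 10p + 11(1−p). From v3: 8p + 13(1−p).
Set equal: 2p = 2(1−p) → p = 2/4 = 1/2.

1/2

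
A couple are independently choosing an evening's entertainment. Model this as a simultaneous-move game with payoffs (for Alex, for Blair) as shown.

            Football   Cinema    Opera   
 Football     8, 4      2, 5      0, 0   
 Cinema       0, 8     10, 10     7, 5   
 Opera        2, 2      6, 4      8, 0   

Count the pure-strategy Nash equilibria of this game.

1

Both Cinema: Alex gets 10 (best alternative 6); Blair gets 10 (best alternative 8). Neither deviates — NE.
Both Football is not a NE: Blair would switch to Cinema (5 > 4).
No other cell survives both best-response checks, so there is 1 pure NE.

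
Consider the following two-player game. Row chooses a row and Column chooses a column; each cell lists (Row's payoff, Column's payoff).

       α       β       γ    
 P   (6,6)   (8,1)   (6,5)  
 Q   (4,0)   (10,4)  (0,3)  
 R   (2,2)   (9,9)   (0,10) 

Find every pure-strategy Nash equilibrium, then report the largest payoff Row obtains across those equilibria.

(P, α) is a pure NE (Row: 6 ≥ 4; Column: 6 ≥ 5). Row gets 6.
(Q, β) is a pure NE (Row: 10 ≥ 9; Column: 4 ≥ 3). Row gets 10.
Every other cell has a profitable deviation for at least one player. Highest of {6, 10} is 10.

10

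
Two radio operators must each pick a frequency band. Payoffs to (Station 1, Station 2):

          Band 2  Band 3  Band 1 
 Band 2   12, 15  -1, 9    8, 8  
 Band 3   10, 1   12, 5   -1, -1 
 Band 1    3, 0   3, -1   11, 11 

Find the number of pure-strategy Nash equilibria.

Both Band 2: Station 1 gets 12 (best alternative 10); Station 2 gets 15 (best alternative 9). Neither deviates — NE.
Both Band 3: Station 1 gets 12 (best alternative 3); Station 2 gets 5 (best alternative 1). Neither deviates — NE.
Both Band 1: Station 1 gets 11 (best alternative 8); Station 2 gets 11 (best alternative 0). Neither deviates — NE.
(Band 1, Band 3) is not a NE: Station 1 would switch to Band 3 (12 > 3).
No other cell survives both best-response checks, so there are 3 pure NE.

3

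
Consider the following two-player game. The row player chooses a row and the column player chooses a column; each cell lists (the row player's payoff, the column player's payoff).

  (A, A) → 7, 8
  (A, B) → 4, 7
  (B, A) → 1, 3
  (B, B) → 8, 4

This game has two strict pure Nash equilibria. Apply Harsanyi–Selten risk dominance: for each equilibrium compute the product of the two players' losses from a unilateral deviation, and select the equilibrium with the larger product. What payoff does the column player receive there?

8

At both A: the row player loses 7 − 1 = 6 by deviating; the column player loses 8 − 7 = 1. Product = 6·1 = 6.
At both B: the row player loses 8 − 4 = 4 by deviating; the column player loses 4 − 3 = 1. Product = 4·1 = 4.
6 > 4, so both A is risk-dominant. The column player's payoff there is 8.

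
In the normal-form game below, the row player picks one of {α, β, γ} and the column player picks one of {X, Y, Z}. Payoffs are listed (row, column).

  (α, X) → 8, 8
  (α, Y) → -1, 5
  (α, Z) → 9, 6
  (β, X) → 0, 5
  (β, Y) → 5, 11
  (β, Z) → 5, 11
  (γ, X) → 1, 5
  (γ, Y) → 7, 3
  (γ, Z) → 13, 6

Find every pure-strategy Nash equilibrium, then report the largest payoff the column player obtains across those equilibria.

(α, X) is a pure NE (the row player: 8 ≥ 1; the column player: 8 ≥ 6). The column player gets 8.
(γ, Z) is a pure NE (the row player: 13 ≥ 9; the column player: 6 ≥ 5). The column player gets 6.
Every other cell has a profitable deviation for at least one player. Highest of {8, 6} is 8.

8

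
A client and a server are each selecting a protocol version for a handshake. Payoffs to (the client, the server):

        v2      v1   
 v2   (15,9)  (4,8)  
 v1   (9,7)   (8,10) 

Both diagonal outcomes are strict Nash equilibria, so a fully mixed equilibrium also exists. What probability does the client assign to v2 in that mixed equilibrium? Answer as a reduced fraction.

3/4

The client's mix p on v2 must make the server indifferent between v2 and v1.
The server's payoff from v2: 9p + 7(1−p). From v1: 8p + 10(1−p).
Set equal: 1p = 3(1−p) → p = 3/4.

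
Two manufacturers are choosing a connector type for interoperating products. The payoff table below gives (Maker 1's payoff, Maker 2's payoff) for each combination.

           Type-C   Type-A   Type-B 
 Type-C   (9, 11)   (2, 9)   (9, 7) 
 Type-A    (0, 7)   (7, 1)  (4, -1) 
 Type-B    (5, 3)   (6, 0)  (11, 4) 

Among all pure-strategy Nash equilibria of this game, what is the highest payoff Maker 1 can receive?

Both Type-C is a pure NE (Maker 1: 9 ≥ 5; Maker 2: 11 ≥ 9). Maker 1 gets 9.
Both Type-B is a pure NE (Maker 1: 11 ≥ 9; Maker 2: 4 ≥ 3). Maker 1 gets 11.
Every other cell has a profitable deviation for at least one player. Highest of {9, 11} is 11.

11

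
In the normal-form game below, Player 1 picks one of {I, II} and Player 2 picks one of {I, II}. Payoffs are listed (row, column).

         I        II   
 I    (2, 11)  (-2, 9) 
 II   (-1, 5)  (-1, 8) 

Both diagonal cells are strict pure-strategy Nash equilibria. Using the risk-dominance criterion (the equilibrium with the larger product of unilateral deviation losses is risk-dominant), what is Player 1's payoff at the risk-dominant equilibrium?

2

At both I: Player 1 loses 2 − (-1) = 3 by deviating; Player 2 loses 11 − 9 = 2. Product = 3·2 = 6.
At both II: Player 1 loses -1 − (-2) = 1 by deviating; Player 2 loses 8 − 5 = 3. Product = 1·3 = 3.
6 > 3, so both I is risk-dominant. Player 1's payoff there is 2.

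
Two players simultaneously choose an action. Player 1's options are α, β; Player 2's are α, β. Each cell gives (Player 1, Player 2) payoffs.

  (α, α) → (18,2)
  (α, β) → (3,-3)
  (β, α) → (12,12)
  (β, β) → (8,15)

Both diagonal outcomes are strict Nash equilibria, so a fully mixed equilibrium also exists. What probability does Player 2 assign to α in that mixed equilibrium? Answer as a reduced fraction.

Player 2's mix q on α must make Player 1 indifferent between α and β.
Player 1's payoff from α: 18q + 3(1−q). From β: 12q + 8(1−q).
Set equal: 6q = 5(1−q) → q = 5/11.

5/11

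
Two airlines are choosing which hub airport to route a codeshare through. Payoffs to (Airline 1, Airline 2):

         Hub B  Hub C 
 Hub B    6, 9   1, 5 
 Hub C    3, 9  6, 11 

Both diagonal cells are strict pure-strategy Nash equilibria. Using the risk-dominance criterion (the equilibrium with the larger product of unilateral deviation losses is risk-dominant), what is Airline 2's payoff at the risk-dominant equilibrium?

At both Hub B: Airline 1 loses 6 − 3 = 3 by deviating; Airline 2 loses 9 − 5 = 4. Product = 3·4 = 12.
At both Hub C: Airline 1 loses 6 − 1 = 5 by deviating; Airline 2 loses 11 − 9 = 2. Product = 5·2 = 10.
12 > 10, so both Hub B is risk-dominant. Airline 2's payoff there is 9.

9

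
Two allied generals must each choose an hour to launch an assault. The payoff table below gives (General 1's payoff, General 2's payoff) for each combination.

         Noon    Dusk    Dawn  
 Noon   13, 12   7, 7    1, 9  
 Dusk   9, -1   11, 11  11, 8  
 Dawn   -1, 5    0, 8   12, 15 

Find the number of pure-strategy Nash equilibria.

3

Both Noon: General 1 gets 13 (best alternative 9); General 2 gets 12 (best alternative 9). Neither deviates — NE.
Both Dusk: General 1 gets 11 (best alternative 7); General 2 gets 11 (best alternative 8). Neither deviates — NE.
Both Dawn: General 1 gets 12 (best alternative 11); General 2 gets 15 (best alternative 8). Neither deviates — NE.
(Dawn, Dusk) is not a NE: General 1 would switch to Dusk (11 > 0).
No other cell survives both best-response checks, so there are 3 pure NE.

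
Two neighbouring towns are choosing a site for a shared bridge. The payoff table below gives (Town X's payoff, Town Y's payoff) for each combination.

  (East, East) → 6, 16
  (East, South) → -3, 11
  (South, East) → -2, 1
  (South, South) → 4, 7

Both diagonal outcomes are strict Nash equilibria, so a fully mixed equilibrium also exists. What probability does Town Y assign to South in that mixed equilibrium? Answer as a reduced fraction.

Town Y's mix q on East must make Town X indifferent between East and South.
Town X's payoff from East: 6q + (-3)(1−q). From South: (-2)q + 4(1−q).
Set equal: 8q = 7(1−q) → q = 7/15.
Probability on South is 1 − 7/15 = 8/15.

8/15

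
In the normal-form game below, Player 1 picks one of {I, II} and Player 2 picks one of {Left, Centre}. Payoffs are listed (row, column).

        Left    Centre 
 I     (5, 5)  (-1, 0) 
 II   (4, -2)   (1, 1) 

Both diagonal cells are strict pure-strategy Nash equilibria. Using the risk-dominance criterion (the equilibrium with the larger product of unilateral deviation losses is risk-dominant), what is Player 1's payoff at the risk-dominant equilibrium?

1

At (I, Left): Player 1 loses 5 − 4 = 1 by deviating; Player 2 loses 5 − 0 = 5. Product = 1·5 = 5.
At (II, Centre): Player 1 loses 1 − (-1) = 2 by deviating; Player 2 loses 1 − (-2) = 3. Product = 2·3 = 6.
6 > 5, so (II, Centre) is risk-dominant. Player 1's payoff there is 1.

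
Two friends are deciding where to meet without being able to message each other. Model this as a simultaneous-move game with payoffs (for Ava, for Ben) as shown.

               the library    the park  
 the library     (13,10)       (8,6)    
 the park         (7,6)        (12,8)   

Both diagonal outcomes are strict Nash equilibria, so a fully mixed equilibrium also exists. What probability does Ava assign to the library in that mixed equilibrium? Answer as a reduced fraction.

Ava's mix p on the library must make Ben indifferent between the library and the park.
Ben's payoff from the library: 10p + 6(1−p). From the park: 6p + 8(1−p).
Set equal: 4p = 2(1−p) → p = 2/6 = 1/3.

1/3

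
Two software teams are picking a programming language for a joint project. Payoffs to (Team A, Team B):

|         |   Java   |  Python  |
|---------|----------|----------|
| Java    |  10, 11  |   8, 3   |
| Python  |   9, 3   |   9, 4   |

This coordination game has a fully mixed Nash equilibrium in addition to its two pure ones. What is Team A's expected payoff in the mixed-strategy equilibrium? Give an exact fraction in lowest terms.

9

Team B mixes with probability q on Java, chosen so Team A is indifferent: 10q + 8(1−q) = 9q + 9(1−q) gives q = 1/2.
Team A's expected payoff (from either row, since indifferent) is 10·1/2 + 8·1/2 = 9.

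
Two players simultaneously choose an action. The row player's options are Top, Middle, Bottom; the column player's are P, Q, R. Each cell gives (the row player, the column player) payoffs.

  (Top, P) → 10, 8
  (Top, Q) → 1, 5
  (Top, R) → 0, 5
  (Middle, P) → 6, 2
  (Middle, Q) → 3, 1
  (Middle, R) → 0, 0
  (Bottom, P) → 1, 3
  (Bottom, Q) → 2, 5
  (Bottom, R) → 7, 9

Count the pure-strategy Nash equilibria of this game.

(Top, P): the row player gets 10 (best alternative 6); the column player gets 8 (best alternative 5). Neither deviates — NE.
(Bottom, R): the row player gets 7 (best alternative 0); the column player gets 9 (best alternative 5). Neither deviates — NE.
(Middle, Q) is not a NE: the column player would switch to P (2 > 1).
No other cell survives both best-response checks, so there are 2 pure NE.

2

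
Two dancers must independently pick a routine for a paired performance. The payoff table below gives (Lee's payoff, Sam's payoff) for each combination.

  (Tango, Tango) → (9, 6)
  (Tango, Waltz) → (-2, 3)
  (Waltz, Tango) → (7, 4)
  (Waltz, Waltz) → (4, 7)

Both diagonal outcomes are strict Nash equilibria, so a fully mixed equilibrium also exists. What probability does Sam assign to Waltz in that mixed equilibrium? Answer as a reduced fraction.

Sam's mix q on Tango must make Lee indifferent between Tango and Waltz.
Lee's payoff from Tango: 9q + (-2)(1−q). From Waltz: 7q + 4(1−q).
Set equal: 2q = 6(1−q) → q = 6/8 = 3/4.
Probability on Waltz is 1 − 3/4 = 1/4.

1/4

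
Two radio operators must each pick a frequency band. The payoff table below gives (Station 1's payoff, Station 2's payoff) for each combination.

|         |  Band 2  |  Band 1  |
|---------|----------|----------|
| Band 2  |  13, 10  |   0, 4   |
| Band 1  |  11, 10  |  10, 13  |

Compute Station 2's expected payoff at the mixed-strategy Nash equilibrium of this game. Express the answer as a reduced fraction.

Station 1 mixes with probability p on Band 2, chosen so Station 2 is indifferent: 10p + 10(1−p) = 4p + 13(1−p) gives p = 1/3.
Station 2's expected payoff is 10·1/3 + 10·2/3 = 10.

10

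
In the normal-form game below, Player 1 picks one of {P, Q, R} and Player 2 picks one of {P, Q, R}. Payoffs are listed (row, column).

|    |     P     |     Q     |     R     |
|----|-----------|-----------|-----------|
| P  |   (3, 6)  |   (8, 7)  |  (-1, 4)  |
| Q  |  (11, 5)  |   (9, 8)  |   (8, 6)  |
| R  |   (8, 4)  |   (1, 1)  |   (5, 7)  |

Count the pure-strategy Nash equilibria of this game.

Both Q: Player 1 gets 9 (best alternative 8); Player 2 gets 8 (best alternative 6). Neither deviates — NE.
Both R is not a NE: Player 1 would switch to Q (8 > 5).
No other cell survives both best-response checks, so there is 1 pure NE.

1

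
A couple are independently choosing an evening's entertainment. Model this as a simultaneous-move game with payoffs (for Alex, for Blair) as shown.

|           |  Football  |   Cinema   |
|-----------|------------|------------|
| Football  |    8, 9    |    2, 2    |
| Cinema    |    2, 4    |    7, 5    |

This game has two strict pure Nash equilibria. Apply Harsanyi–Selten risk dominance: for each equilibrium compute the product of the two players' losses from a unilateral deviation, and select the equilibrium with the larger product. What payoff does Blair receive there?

At both Football: Alex loses 8 − 2 = 6 by deviating; Blair loses 9 − 2 = 7. Product = 6·7 = 42.
At both Cinema: Alex loses 7 − 2 = 5 by deviating; Blair loses 5 − 4 = 1. Product = 5·1 = 5.
42 > 5, so both Football is risk-dominant. Blair's payoff there is 9.

9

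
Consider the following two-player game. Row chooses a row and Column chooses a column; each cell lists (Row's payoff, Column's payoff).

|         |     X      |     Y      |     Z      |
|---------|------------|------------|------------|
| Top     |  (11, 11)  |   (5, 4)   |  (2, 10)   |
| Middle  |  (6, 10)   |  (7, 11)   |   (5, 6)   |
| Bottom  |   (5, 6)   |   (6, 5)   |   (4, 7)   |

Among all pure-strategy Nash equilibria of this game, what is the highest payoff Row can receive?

11

(Top, X) is a pure NE (Row: 11 ≥ 6; Column: 11 ≥ 10). Row gets 11.
(Middle, Y) is a pure NE (Row: 7 ≥ 6; Column: 11 ≥ 10). Row gets 7.
Every other cell has a profitable deviation for at least one player. Highest of {11, 7} is 11.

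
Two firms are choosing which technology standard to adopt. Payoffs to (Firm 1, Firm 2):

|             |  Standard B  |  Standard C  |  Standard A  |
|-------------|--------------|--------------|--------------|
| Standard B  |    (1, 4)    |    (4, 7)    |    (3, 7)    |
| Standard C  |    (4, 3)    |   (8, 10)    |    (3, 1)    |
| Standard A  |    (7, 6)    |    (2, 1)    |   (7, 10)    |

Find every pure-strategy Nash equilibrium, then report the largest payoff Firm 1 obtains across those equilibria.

8

Both Standard C is a pure NE (Firm 1: 8 ≥ 4; Firm 2: 10 ≥ 3). Firm 1 gets 8.
Both Standard A is a pure NE (Firm 1: 7 ≥ 3; Firm 2: 10 ≥ 6). Firm 1 gets 7.
Every other cell has a profitable deviation for at least one player. Highest of {8, 7} is 8.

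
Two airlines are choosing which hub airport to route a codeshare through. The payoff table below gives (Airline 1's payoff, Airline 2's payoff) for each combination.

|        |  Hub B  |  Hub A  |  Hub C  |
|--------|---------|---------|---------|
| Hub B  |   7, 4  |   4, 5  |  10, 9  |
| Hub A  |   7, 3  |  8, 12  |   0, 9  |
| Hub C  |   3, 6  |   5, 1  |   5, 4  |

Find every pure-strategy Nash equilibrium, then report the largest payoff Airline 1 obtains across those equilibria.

10

(Hub B, Hub C) is a pure NE (Airline 1: 10 ≥ 5; Airline 2: 9 ≥ 5). Airline 1 gets 10.
Both Hub A is a pure NE (Airline 1: 8 ≥ 5; Airline 2: 12 ≥ 9). Airline 1 gets 8.
Every other cell has a profitable deviation for at least one player. Highest of {10, 8} is 10.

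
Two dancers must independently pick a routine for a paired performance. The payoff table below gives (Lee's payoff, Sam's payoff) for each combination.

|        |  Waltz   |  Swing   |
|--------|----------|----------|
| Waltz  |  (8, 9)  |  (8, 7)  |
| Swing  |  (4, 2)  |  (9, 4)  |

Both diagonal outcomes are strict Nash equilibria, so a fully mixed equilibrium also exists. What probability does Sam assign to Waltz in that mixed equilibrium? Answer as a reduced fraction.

1/5

Sam's mix q on Waltz must make Lee indifferent between Waltz and Swing.
Lee's payoff from Waltz: 8q + 8(1−q). From Swing: 4q + 9(1−q).
Set equal: 4q = 1(1−q) → q = 1/5.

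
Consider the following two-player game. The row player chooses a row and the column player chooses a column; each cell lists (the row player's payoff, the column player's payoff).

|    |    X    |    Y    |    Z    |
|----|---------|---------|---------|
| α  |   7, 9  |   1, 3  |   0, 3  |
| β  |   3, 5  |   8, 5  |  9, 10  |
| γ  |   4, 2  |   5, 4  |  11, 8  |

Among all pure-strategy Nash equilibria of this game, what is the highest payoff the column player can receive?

(α, X) is a pure NE (the row player: 7 ≥ 4; the column player: 9 ≥ 3). The column player gets 9.
(γ, Z) is a pure NE (the row player: 11 ≥ 9; the column player: 8 ≥ 4). The column player gets 8.
Every other cell has a profitable deviation for at least one player. Highest of {9, 8} is 9.

9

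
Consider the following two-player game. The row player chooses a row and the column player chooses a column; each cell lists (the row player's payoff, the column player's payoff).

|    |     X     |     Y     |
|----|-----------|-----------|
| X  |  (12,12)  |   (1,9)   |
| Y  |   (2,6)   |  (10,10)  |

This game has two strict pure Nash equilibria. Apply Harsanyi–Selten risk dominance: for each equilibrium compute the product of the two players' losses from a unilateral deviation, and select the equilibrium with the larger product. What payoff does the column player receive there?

At both X: the row player loses 12 − 2 = 10 by deviating; the column player loses 12 − 9 = 3. Product = 10·3 = 30.
At both Y: the row player loses 10 − 1 = 9 by deviating; the column player loses 10 − 6 = 4. Product = 9·4 = 36.
36 > 30, so both Y is risk-dominant. The column player's payoff there is 10.

10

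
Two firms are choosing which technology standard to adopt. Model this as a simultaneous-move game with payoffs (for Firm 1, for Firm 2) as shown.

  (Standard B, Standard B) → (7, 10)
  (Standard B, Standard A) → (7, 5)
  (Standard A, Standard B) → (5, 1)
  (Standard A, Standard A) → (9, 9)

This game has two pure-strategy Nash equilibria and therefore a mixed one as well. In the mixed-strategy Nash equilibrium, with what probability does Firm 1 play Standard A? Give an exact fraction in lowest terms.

Firm 1's mix p on Standard B must make Firm 2 indifferent between Standard B and Standard A.
Firm 2's payoff from Standard B: 10p + 1(1−p). From Standard A: 5p + 9(1−p).
Set equal: 5p = 8(1−p) → p = 8/13.
Probability on Standard A is 1 − 8/13 = 5/13.

5/13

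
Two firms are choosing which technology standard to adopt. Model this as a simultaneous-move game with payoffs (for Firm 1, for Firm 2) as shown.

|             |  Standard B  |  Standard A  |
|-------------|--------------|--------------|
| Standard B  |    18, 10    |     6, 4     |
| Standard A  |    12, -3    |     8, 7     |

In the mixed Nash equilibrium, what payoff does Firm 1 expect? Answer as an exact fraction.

9

Firm 2 mixes with probability q on Standard B, chosen so Firm 1 is indifferent: 18q + 6(1−q) = 12q + 8(1−q) gives q = 1/4.
Firm 1's expected payoff (from either row, since indifferent) is 18·1/4 + 6·3/4 = 9.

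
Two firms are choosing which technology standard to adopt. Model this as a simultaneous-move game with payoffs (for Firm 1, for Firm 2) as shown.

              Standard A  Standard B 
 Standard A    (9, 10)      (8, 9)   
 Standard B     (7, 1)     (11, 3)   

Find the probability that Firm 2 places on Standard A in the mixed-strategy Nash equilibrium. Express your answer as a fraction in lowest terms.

Firm 2's mix q on Standard A must make Firm 1 indifferent between Standard A and Standard B.
Firm 1's payoff from Standard A: 9q + 8(1−q). From Standard B: 7q + 11(1−q).
Set equal: 2q = 3(1−q) → q = 3/5.

3/5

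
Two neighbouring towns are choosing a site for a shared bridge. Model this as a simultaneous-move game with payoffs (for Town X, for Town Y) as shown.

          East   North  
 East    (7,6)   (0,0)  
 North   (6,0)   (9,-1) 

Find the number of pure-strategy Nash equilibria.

1

Both East: Town X gets 7 (best alternative 6); Town Y gets 6 (best alternative 0). Neither deviates — NE.
Both North is not a NE: Town Y would switch to East (0 > -1).
No other cell survives both best-response checks, so there is 1 pure NE.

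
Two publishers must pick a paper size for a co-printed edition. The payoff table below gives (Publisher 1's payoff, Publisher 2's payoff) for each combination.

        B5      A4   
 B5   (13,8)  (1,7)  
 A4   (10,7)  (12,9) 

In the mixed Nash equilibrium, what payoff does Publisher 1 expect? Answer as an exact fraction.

Publisher 2 mixes with probability q on B5, chosen so Publisher 1 is indifferent: 13q + 1(1−q) = 10q + 12(1−q) gives q = 11/14.
Publisher 1's expected payoff (from either row, since indifferent) is 13·11/14 + 1·3/14 = 73/7.

73/7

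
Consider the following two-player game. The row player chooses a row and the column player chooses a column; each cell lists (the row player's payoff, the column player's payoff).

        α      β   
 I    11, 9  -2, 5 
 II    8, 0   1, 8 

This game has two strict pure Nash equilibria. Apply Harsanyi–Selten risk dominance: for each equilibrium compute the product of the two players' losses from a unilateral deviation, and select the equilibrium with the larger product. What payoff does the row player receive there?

At (I, α): the row player loses 11 − 8 = 3 by deviating; the column player loses 9 − 5 = 4. Product = 3·4 = 12.
At (II, β): the row player loses 1 − (-2) = 3 by deviating; the column player loses 8 − 0 = 8. Product = 3·8 = 24.
24 > 12, so (II, β) is risk-dominant. The row player's payoff there is 1.

1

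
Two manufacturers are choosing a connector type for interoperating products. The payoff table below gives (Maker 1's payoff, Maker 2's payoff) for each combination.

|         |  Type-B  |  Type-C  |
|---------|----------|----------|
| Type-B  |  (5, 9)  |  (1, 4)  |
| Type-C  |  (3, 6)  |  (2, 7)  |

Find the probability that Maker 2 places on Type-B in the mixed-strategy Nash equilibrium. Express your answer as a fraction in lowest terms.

Maker 2's mix q on Type-B must make Maker 1 indifferent between Type-B and Type-C.
Maker 1's payoff from Type-B: 5q + 1(1−q). From Type-C: 3q + 2(1−q).
Set equal: 2q = 1(1−q) → q = 1/3.

1/3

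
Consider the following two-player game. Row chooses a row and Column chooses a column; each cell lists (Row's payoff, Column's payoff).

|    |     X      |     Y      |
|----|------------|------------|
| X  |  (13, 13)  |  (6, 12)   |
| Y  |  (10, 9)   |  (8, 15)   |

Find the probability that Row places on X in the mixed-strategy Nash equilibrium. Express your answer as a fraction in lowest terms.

6/7

Row's mix p on X must make Column indifferent between X and Y.
Column's payoff from X: 13p + 9(1−p). From Y: 12p + 15(1−p).
Set equal: 1p = 6(1−p) → p = 6/7.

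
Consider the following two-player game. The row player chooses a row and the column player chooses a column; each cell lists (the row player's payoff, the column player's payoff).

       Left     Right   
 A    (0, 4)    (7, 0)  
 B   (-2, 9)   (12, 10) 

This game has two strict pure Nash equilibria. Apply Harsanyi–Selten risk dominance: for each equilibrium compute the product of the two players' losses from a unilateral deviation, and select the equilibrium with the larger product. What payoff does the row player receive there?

0

At (A, Left): the row player loses 0 − (-2) = 2 by deviating; the column player loses 4 − 0 = 4. Product = 2·4 = 8.
At (B, Right): the row player loses 12 − 7 = 5 by deviating; the column player loses 10 − 9 = 1. Product = 5·1 = 5.
8 > 5, so (A, Left) is risk-dominant. The row player's payoff there is 0.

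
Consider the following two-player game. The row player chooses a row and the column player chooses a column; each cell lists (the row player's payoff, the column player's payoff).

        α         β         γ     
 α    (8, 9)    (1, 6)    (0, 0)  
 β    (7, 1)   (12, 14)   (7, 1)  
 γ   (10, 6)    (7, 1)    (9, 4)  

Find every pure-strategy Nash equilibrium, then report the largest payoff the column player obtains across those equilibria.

14

Both β is a pure NE (the row player: 12 ≥ 7; the column player: 14 ≥ 1). The column player gets 14.
(γ, α) is a pure NE (the row player: 10 ≥ 8; the column player: 6 ≥ 4). The column player gets 6.
Every other cell has a profitable deviation for at least one player. Highest of {14, 6} is 14.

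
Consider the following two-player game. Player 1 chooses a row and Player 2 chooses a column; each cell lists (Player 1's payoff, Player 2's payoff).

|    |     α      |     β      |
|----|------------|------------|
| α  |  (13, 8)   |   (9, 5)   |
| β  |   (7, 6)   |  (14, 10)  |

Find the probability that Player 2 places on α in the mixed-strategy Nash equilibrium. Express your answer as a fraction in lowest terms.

5/11

Player 2's mix q on α must make Player 1 indifferent between α and β.
Player 1's payoff from α: 13q + 9(1−q). From β: 7q + 14(1−q).
Set equal: 6q = 5(1−q) → q = 5/11.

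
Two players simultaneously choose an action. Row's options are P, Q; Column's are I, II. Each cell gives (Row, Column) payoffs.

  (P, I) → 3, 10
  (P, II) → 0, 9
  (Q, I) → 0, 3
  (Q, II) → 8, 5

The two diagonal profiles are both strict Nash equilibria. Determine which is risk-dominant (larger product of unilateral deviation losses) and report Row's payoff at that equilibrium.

8

At (P, I): Row loses 3 − 0 = 3 by deviating; Column loses 10 − 9 = 1. Product = 3·1 = 3.
At (Q, II): Row loses 8 − 0 = 8 by deviating; Column loses 5 − 3 = 2. Product = 8·2 = 16.
16 > 3, so (Q, II) is risk-dominant. Row's payoff there is 8.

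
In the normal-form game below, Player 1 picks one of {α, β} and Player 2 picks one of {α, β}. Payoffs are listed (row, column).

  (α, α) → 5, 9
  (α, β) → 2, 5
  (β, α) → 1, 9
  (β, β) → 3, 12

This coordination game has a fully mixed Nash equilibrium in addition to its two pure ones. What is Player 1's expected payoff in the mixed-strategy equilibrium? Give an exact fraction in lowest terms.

13/5

Player 2 mixes with probability q on α, chosen so Player 1 is indifferent: 5q + 2(1−q) = 1q + 3(1−q) gives q = 1/5.
Player 1's expected payoff (from either row, since indifferent) is 5·1/5 + 2·4/5 = 13/5.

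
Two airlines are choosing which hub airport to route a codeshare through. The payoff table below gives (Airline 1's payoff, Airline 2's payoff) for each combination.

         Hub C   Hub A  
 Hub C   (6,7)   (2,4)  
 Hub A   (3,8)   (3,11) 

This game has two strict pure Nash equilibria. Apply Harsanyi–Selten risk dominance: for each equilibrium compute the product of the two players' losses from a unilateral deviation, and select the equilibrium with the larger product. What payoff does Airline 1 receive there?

6

At both Hub C: Airline 1 loses 6 − 3 = 3 by deviating; Airline 2 loses 7 − 4 = 3. Product = 3·3 = 9.
At both Hub A: Airline 1 loses 3 − 2 = 1 by deviating; Airline 2 loses 11 − 8 = 3. Product = 1·3 = 3.
9 > 3, so both Hub C is risk-dominant. Airline 1's payoff there is 6.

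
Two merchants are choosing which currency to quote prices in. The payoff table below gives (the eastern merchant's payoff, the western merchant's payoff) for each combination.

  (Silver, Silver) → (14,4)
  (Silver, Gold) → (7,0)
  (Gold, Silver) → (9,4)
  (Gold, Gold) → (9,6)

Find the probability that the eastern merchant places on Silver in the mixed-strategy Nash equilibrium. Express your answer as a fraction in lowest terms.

1/3

The eastern merchant's mix p on Silver must make the western merchant indifferent between Silver and Gold.
The western merchant's payoff from Silver: 4p + 4(1−p). From Gold: 0p + 6(1−p).
Set equal: 4p = 2(1−p) → p = 2/6 = 1/3.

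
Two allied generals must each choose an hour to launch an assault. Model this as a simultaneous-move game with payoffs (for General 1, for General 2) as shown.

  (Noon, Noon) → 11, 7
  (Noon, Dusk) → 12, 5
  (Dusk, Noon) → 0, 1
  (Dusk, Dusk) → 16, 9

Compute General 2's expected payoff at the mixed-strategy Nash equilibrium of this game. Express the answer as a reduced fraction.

General 1 mixes with probability p on Noon, chosen so General 2 is indifferent: 7p + 1(1−p) = 5p + 9(1−p) gives p = 4/5.
General 2's expected payoff is 7·4/5 + 1·1/5 = 29/5.

29/5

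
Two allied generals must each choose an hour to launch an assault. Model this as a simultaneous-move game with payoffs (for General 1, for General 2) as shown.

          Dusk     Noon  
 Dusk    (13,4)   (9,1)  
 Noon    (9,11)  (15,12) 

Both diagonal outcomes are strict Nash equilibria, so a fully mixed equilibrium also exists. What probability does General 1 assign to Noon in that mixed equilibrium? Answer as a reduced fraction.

3/4

General 1's mix p on Dusk must make General 2 indifferent between Dusk and Noon.
General 2's payoff from Dusk: 4p + 11(1−p). From Noon: 1p + 12(1−p).
Set equal: 3p = 1(1−p) → p = 1/4.
Probability on Noon is 1 − 1/4 = 3/4.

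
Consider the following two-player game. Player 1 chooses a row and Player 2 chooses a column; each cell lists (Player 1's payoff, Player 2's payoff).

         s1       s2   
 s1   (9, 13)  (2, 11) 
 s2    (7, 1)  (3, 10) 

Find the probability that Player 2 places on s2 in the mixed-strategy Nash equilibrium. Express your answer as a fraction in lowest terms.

Player 2's mix q on s1 must make Player 1 indifferent between s1 and s2.
Player 1's payoff from s1: 9q + 2(1−q). From s2: 7q + 3(1−q).
Set equal: 2q = 1(1−q) → q = 1/3.
Probability on s2 is 1 − 1/3 = 2/3.

2/3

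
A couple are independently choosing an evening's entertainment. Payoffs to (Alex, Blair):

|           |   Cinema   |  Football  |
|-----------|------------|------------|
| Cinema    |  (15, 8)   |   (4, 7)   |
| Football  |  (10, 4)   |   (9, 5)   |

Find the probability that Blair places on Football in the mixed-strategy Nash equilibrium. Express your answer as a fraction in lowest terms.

Blair's mix q on Cinema must make Alex indifferent between Cinema and Football.
Alex's payoff from Cinema: 15q + 4(1−q). From Football: 10q + 9(1−q).
Set equal: 5q = 5(1−q) → q = 5/10 = 1/2.
Probability on Football is 1 − 1/2 = 1/2.

1/2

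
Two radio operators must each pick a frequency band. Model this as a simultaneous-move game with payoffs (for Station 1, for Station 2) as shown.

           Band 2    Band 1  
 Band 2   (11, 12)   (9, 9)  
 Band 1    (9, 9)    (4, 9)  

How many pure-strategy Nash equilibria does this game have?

Both Band 2: Station 1 gets 11 (best alternative 9); Station 2 gets 12 (best alternative 9). Neither deviates — NE.
Both Band 1 is not a NE: Station 1 would switch to Band 2 (9 > 4).
No other cell survives both best-response checks, so there is 1 pure NE.

1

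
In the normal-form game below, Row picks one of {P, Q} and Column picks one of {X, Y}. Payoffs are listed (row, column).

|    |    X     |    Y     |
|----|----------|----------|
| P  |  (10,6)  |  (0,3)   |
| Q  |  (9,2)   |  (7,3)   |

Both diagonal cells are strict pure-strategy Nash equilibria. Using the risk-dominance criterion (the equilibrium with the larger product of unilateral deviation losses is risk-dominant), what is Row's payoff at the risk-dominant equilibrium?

At (P, X): Row loses 10 − 9 = 1 by deviating; Column loses 6 − 3 = 3. Product = 1·3 = 3.
At (Q, Y): Row loses 7 − 0 = 7 by deviating; Column loses 3 − 2 = 1. Product = 7·1 = 7.
7 > 3, so (Q, Y) is risk-dominant. Row's payoff there is 7.

7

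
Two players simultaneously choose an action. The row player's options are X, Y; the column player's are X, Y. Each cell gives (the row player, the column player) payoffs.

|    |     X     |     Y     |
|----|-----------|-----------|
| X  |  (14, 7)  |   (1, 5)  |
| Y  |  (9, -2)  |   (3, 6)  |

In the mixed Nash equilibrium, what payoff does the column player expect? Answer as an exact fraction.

26/5

The row player mixes with probability p on X, chosen so the column player is indifferent: 7p + (-2)(1−p) = 5p + 6(1−p) gives p = 4/5.
The column player's expected payoff is 7·4/5 + (-2)·1/5 = 26/5.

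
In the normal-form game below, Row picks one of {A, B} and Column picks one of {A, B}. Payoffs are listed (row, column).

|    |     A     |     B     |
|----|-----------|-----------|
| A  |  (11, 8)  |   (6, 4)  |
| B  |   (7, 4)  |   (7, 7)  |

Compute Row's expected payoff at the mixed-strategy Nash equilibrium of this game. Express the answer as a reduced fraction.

Column mixes with probability q on A, chosen so Row is indifferent: 11q + 6(1−q) = 7q + 7(1−q) gives q = 1/5.
Row's expected payoff (from either row, since indifferent) is 11·1/5 + 6·4/5 = 7.

7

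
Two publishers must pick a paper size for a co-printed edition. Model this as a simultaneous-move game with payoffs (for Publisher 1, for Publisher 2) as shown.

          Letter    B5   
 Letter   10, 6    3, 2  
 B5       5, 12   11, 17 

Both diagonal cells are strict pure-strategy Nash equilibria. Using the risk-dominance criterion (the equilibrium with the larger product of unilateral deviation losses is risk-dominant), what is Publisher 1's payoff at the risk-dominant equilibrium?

At both Letter: Publisher 1 loses 10 − 5 = 5 by deviating; Publisher 2 loses 6 − 2 = 4. Product = 5·4 = 20.
At both B5: Publisher 1 loses 11 − 3 = 8 by deviating; Publisher 2 loses 17 − 12 = 5. Product = 8·5 = 40.
40 > 20, so both B5 is risk-dominant. Publisher 1's payoff there is 11.

11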